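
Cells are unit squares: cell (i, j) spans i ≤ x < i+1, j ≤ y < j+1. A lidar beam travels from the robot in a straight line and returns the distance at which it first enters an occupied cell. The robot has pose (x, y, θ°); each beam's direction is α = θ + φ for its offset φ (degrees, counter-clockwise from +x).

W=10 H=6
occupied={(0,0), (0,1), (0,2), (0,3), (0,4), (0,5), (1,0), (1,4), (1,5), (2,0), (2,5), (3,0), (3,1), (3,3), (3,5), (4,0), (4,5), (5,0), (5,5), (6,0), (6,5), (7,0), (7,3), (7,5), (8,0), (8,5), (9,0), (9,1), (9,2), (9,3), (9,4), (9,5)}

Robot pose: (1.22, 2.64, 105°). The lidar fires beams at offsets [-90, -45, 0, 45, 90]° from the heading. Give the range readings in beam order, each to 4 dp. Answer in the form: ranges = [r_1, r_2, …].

beam 1: φ=-90°, α=15°
  direction (0.9659, 0.2588); cell (1,2); t to first gridline: x 0.8075, y 1.3909 (then +1.0353 / +3.8637)
    (2,2) via x @ 0.8075
    (2,3) via y @ 1.3909
    (3,3) via x @ 1.8428  # hit
  → r_1 = 1.8428
beam 2: φ=-45°, α=60°
  direction (0.5000, 0.8660); cell (1,2); t to first gridline: x 1.5600, y 0.4157 (then +2.0000 / +1.1547)
    (1,3) via y @ 0.4157
    (2,3) via x @ 1.5600
    (2,4) via y @ 1.5704
    (2,5) via y @ 2.7251  # hit
  → r_2 = 2.7251
beam 3: φ=0°, α=105°
  direction (-0.2588, 0.9659); cell (1,2); t to first gridline: x 0.8500, y 0.3727 (then +3.8637 / +1.0353)
    (1,3) via y @ 0.3727
    (0,3) via x @ 0.8500  # hit
  → r_3 = 0.8500
beam 4: φ=45°, α=150°
  direction (-0.8660, 0.5000); cell (1,2); t to first gridline: x 0.2540, y 0.7200 (then +1.1547 / +2.0000)
    (0,2) via x @ 0.2540  # hit
  → r_4 = 0.2540
beam 5: φ=90°, α=195°
  direction (-0.9659, -0.2588); cell (1,2); t to first gridline: x 0.2278, y 2.4728 (then +1.0353 / +3.8637)
    (0,2) via x @ 0.2278  # hit
  → r_5 = 0.2278

ranges = [1.8428, 2.7251, 0.8500, 0.2540, 0.2278]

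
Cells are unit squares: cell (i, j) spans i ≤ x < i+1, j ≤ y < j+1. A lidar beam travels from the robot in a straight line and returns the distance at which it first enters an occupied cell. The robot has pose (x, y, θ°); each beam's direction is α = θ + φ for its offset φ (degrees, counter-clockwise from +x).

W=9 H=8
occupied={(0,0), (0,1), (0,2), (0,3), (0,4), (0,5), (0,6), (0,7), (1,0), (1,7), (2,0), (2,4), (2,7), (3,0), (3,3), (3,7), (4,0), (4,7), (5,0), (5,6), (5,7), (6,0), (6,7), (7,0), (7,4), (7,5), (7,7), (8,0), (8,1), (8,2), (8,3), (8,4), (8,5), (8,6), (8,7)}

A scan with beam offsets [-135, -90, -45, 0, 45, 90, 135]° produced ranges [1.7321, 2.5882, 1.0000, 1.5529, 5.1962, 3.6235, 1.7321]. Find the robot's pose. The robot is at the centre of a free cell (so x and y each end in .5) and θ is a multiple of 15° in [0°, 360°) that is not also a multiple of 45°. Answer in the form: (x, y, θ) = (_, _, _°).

(x, y, θ) = (3.5, 5.5, 255°)

Enumerate (i+0.5, j+0.5, θ) over the 37 free cells and 16 admissible headings. For each, cast all 7 beams and compare to the given ranges.
  (1.5, 4.5, 150°): beam 1 = 0.5176 ≠ 1.7321 ✗
  (7.5, 2.5, 15°): beam 2 = 1.5529 ≠ 2.5882 ✗
  (5.5, 4.5, 345°): beam 2 = 3.6235 ≠ 2.5882 ✗
  …
  (3.5, 5.5, 255°): r_1=1.7321, r_2=2.5882, r_3=1.0000, r_4=1.5529, r_5=5.1962, r_6=3.6235, r_7=1.7321 — all match ✓
No second candidate reproduces the full scan.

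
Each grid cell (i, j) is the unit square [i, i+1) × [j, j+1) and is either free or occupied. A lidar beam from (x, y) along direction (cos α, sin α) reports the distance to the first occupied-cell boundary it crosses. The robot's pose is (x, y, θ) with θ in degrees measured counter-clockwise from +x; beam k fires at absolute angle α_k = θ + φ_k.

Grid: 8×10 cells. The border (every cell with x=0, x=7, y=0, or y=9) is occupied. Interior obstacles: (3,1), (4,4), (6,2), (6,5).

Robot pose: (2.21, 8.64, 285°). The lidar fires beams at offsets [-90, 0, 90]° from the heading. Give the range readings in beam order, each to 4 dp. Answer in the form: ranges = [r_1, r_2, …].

beam 1: φ=-90°, α=195°
  direction (-0.9659, -0.2588); cell (2,8); t to first gridline: x 0.2174, y 2.4728 (then +1.0353 / +3.8637)
    (1,8) via x @ 0.2174
    (0,8) via x @ 1.2527  # hit
  → r_1 = 1.2527
beam 2: φ=0°, α=285°
  direction (0.2588, -0.9659); cell (2,8); t to first gridline: x 3.0523, y 0.6626 (then +3.8637 / +1.0353)
    (2,7) via y @ 0.6626
    (2,6) via y @ 1.6979
    (2,5) via y @ 2.7331
    (3,5) via x @ 3.0523
    (3,4) via y @ 3.7684
    (3,3) via y @ 4.8037
    (3,2) via y @ 5.8390
    (3,1) via y @ 6.8742  # hit
  → r_2 = 6.8742
beam 3: φ=90°, α=15°
  direction (0.9659, 0.2588); cell (2,8); t to first gridline: x 0.8179, y 1.3909 (then +1.0353 / +3.8637)
    (3,8) via x @ 0.8179
    (3,9) via y @ 1.3909  # hit
  → r_3 = 1.3909

ranges = [1.2527, 6.8742, 1.3909]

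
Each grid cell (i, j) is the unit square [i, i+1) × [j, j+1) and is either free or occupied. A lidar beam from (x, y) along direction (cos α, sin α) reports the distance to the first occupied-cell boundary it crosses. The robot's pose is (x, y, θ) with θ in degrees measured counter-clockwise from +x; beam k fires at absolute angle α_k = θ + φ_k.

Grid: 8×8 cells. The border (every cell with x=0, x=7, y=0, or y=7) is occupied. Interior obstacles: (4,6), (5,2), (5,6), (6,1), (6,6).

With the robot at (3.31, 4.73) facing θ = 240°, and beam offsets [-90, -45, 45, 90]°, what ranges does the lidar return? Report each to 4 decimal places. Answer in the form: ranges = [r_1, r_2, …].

beam 1: φ=-90°, α=150°
  dir = (cos 150°, sin 150°) = (-0.8660, 0.5000); from cell (3,4)
  next x-line at t=0.3580, next y-line at t=0.5400; Δt_x=1.1547, Δt_y=2.0000
    x: enter (2,4) at t=0.3580
    y: enter (2,5) at t=0.5400
    x: enter (1,5) at t=1.5127
    y: enter (1,6) at t=2.5400
    x: enter (0,6) at t=2.6674 ← occupied
  → r_1 = 2.6674
beam 2: φ=-45°, α=195°
  dir = (cos 195°, sin 195°) = (-0.9659, -0.2588); from cell (3,4)
  next x-line at t=0.3209, next y-line at t=2.8205; Δt_x=1.0353, Δt_y=3.8637
    x: enter (2,4) at t=0.3209
    x: enter (1,4) at t=1.3562
    x: enter (0,4) at t=2.3915 ← occupied
  → r_2 = 2.3915
beam 3: φ=45°, α=285°
  dir = (cos 285°, sin 285°) = (0.2588, -0.9659); from cell (3,4)
  next x-line at t=2.6660, next y-line at t=0.7558; Δt_x=3.8637, Δt_y=1.0353
    y: enter (3,3) at t=0.7558
    y: enter (3,2) at t=1.7910
    x: enter (4,2) at t=2.6660
    y: enter (4,1) at t=2.8263
    y: enter (4,0) at t=3.8616 ← occupied
  → r_3 = 3.8616
beam 4: φ=90°, α=330°
  dir = (cos 330°, sin 330°) = (0.8660, -0.5000); from cell (3,4)
  next x-line at t=0.7967, next y-line at t=1.4600; Δt_x=1.1547, Δt_y=2.0000
    x: enter (4,4) at t=0.7967
    y: enter (4,3) at t=1.4600
    x: enter (5,3) at t=1.9514
    x: enter (6,3) at t=3.1061
    y: enter (6,2) at t=3.4600
    x: enter (7,2) at t=4.2608 ← occupied
  → r_4 = 4.2608

ranges = [2.6674, 2.3915, 3.8616, 4.2608]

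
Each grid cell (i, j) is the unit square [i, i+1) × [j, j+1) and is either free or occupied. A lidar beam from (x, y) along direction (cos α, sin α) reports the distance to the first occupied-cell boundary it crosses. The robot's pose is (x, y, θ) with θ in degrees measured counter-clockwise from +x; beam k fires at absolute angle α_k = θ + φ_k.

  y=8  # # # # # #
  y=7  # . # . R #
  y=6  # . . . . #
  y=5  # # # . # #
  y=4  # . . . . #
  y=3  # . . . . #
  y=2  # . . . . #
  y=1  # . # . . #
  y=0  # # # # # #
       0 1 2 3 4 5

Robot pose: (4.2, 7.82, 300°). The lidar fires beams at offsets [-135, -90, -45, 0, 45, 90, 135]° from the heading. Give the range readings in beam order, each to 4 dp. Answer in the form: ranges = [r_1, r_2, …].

beam 1: φ=-135°, α=165°
  direction (-0.9659, 0.2588); cell (4,7); t to first gridline: x 0.2071, y 0.6955 (then +1.0353 / +3.8637)
    (3,7) via x @ 0.2071
    (3,8) via y @ 0.6955  # hit
  → r_1 = 0.6955
beam 2: φ=-90°, α=210°
  direction (-0.8660, -0.5000); cell (4,7); t to first gridline: x 0.2309, y 1.6400 (then +1.1547 / +2.0000)
    (3,7) via x @ 0.2309
    (2,7) via x @ 1.3856  # hit
  → r_2 = 1.3856
beam 3: φ=-45°, α=255°
  direction (-0.2588, -0.9659); cell (4,7); t to first gridline: x 0.7727, y 0.8489 (then +3.8637 / +1.0353)
    (3,7) via x @ 0.7727
    (3,6) via y @ 0.8489
    (3,5) via y @ 1.8842
    (3,4) via y @ 2.9195
    (3,3) via y @ 3.9548
    (2,3) via x @ 4.6364
    (2,2) via y @ 4.9900
    (2,1) via y @ 6.0253  # hit
  → r_3 = 6.0253
beam 4: φ=0°, α=300°
  direction (0.5000, -0.8660); cell (4,7); t to first gridline: x 1.6000, y 0.9469 (then +2.0000 / +1.1547)
    (4,6) via y @ 0.9469
    (5,6) via x @ 1.6000  # hit
  → r_4 = 1.6000
beam 5: φ=45°, α=345°
  direction (0.9659, -0.2588); cell (4,7); t to first gridline: x 0.8282, y 3.1682 (then +1.0353 / +3.8637)
    (5,7) via x @ 0.8282  # hit
  → r_5 = 0.8282
beam 6: φ=90°, α=30°
  direction (0.8660, 0.5000); cell (4,7); t to first gridline: x 0.9238, y 0.3600 (then +1.1547 / +2.0000)
    (4,8) via y @ 0.3600  # hit
  → r_6 = 0.3600
beam 7: φ=135°, α=75°
  direction (0.2588, 0.9659); cell (4,7); t to first gridline: x 3.0910, y 0.1863 (then +3.8637 / +1.0353)
    (4,8) via y @ 0.1863  # hit
  → r_7 = 0.1863

ranges = [0.6955, 1.3856, 6.0253, 1.6000, 0.8282, 0.3600, 0.1863]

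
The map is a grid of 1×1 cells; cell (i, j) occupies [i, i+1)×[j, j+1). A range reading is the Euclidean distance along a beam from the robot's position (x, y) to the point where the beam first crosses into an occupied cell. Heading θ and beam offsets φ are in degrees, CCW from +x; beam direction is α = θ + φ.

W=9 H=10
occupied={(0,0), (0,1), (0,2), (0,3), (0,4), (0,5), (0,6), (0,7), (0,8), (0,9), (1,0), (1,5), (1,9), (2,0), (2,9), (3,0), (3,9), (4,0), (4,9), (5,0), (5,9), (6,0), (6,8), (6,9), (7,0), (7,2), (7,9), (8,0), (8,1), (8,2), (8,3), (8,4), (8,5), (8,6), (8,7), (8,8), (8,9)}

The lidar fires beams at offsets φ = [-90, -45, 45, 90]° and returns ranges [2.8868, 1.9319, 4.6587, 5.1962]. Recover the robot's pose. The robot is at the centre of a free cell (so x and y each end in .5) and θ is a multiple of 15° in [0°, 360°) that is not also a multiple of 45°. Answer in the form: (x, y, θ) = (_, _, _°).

(x, y, θ) = (5.5, 6.5, 120°)

Enumerate (i+0.5, j+0.5, θ) over the 53 free cells and 16 admissible headings. For each, cast all 4 beams and compare to the given ranges.
  (7.5, 6.5, 300°): beam 1 = 7.5056 ≠ 2.8868 ✗
  (5.5, 3.5, 345°): beam 1 = 2.5882 ≠ 2.8868 ✗
  (4.5, 6.5, 60°): beam 1 = 4.0415 ≠ 2.8868 ✗
  (7.5, 8.5, 195°): beam 1 = 0.5176 ≠ 2.8868 ✗
  (3.5, 4.5, 345°): beam 1 = 3.6235 ≠ 2.8868 ✗
  …
  (5.5, 6.5, 120°): r_1=2.8868, r_2=1.9319, r_3=4.6587, r_4=5.1962 — all match ✓
Only this pose fits every beam.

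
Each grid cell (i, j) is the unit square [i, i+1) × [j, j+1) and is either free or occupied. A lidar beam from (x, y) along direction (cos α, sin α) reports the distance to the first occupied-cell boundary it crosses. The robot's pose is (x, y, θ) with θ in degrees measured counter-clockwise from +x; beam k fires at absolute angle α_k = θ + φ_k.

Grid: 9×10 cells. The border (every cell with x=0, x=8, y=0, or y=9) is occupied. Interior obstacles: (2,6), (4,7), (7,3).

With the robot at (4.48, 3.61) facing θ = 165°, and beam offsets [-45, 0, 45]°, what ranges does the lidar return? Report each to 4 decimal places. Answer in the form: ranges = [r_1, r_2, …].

ranges = [2.9600, 3.6028, 4.0184]

beam 1: φ=-45°, α=120°
  dir = (cos 120°, sin 120°) = (-0.5000, 0.8660); from cell (4,3)
  next x-line at t=0.9600, next y-line at t=0.4503; Δt_x=2.0000, Δt_y=1.1547
    y: enter (4,4) at t=0.4503
    x: enter (3,4) at t=0.9600
    y: enter (3,5) at t=1.6050
    y: enter (3,6) at t=2.7597
    x: enter (2,6) at t=2.9600 ← occupied
  → r_1 = 2.9600
beam 2: φ=0°, α=165°
  dir = (cos 165°, sin 165°) = (-0.9659, 0.2588); from cell (4,3)
  next x-line at t=0.4969, next y-line at t=1.5068; Δt_x=1.0353, Δt_y=3.8637
    x: enter (3,3) at t=0.4969
    y: enter (3,4) at t=1.5068
    x: enter (2,4) at t=1.5322
    x: enter (1,4) at t=2.5675
    x: enter (0,4) at t=3.6028 ← occupied
  → r_2 = 3.6028
beam 3: φ=45°, α=210°
  dir = (cos 210°, sin 210°) = (-0.8660, -0.5000); from cell (4,3)
  next x-line at t=0.5543, next y-line at t=1.2200; Δt_x=1.1547, Δt_y=2.0000
    x: enter (3,3) at t=0.5543
    y: enter (3,2) at t=1.2200
    x: enter (2,2) at t=1.7090
    x: enter (1,2) at t=2.8637
    y: enter (1,1) at t=3.2200
    x: enter (0,1) at t=4.0184 ← occupied
  → r_3 = 4.0184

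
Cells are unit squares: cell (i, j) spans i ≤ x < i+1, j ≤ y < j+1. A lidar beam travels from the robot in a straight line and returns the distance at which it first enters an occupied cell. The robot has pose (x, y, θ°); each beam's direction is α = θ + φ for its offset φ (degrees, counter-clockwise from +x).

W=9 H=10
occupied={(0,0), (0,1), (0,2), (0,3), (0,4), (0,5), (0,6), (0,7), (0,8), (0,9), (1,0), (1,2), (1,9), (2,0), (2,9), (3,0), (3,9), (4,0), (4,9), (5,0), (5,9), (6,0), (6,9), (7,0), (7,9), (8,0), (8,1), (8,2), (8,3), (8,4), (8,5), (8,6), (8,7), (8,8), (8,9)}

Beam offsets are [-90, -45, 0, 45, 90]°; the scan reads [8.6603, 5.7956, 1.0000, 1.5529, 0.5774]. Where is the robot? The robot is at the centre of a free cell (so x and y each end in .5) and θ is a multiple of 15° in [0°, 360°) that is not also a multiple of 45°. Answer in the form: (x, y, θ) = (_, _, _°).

Candidates: 55 free-cell centres × 16 headings = 880 poses. Raycast each; keep the one whose scan matches to 4 dp.
  (1.5, 7.5, 240°): beam 1 = 0.5774 ≠ 8.6603 ✗
  (5.5, 6.5, 240°): beam 1 = 5.0000 ≠ 8.6603 ✗
  (2.5, 8.5, 30°): beam 2 = 5.6940 ≠ 5.7956 ✗
  (5.5, 3.5, 120°): beam 1 = 2.8868 ≠ 8.6603 ✗
  …
  (2.5, 1.5, 150°): r_1=8.6603, r_2=5.7956, r_3=1.0000, r_4=1.5529, r_5=0.5774 — all match ✓
No second candidate reproduces the full scan.

(x, y, θ) = (2.5, 1.5, 150°)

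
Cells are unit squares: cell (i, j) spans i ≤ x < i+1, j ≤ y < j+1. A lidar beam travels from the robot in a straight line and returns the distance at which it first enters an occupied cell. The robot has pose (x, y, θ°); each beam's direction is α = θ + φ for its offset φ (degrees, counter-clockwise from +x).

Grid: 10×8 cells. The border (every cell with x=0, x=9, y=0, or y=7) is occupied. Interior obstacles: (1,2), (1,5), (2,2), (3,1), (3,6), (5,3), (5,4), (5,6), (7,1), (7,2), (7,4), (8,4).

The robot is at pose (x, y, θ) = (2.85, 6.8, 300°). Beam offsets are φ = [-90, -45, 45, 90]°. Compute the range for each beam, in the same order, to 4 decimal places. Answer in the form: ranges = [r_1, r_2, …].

beam 1: φ=-90°, α=210°
  cosα=-0.8660 sinα=-0.5000 | (2,6) | tMaxX 0.9815 tMaxY 1.6000 | tΔX 1.1547 tΔY 2.0000
    t=0.9815 [x] (1,6)
    t=1.6000 [y] (1,5) — stop
  → r_1 = 1.6000
beam 2: φ=-45°, α=255°
  cosα=-0.2588 sinα=-0.9659 | (2,6) | tMaxX 3.2841 tMaxY 0.8282 | tΔX 3.8637 tΔY 1.0353
    t=0.8282 [y] (2,5)
    t=1.8635 [y] (2,4)
    t=2.8988 [y] (2,3)
    t=3.2841 [x] (1,3)
    t=3.9340 [y] (1,2) — stop
  → r_2 = 3.9340
beam 3: φ=45°, α=345°
  cosα=0.9659 sinα=-0.2588 | (2,6) | tMaxX 0.1553 tMaxY 3.0910 | tΔX 1.0353 tΔY 3.8637
    t=0.1553 [x] (3,6) — stop
  → r_3 = 0.1553
beam 4: φ=90°, α=30°
  cosα=0.8660 sinα=0.5000 | (2,6) | tMaxX 0.1732 tMaxY 0.4000 | tΔX 1.1547 tΔY 2.0000
    t=0.1732 [x] (3,6) — stop
  → r_4 = 0.1732

ranges = [1.6000, 3.9340, 0.1553, 0.1732]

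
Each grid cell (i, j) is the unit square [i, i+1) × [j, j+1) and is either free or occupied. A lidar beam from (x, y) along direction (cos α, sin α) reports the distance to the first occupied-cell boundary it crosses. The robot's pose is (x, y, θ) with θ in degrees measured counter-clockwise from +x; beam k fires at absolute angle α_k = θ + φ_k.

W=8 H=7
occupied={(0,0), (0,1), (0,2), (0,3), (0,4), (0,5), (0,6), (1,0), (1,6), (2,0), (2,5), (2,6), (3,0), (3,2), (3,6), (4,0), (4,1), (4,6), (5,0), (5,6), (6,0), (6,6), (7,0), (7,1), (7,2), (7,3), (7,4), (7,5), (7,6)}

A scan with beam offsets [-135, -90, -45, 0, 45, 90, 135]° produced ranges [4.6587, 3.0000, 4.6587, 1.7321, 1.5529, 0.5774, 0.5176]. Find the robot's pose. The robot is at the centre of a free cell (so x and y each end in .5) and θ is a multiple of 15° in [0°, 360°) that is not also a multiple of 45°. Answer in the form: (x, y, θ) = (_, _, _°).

Candidates: 27 free-cell centres × 16 headings = 432 poses. Raycast each; keep the one whose scan matches to 4 dp.
  (6.5, 2.5, 240°): beam 1 = 3.6235 ≠ 4.6587 ✗
  (2.5, 3.5, 75°): beam 1 = 1.0000 ≠ 4.6587 ✗
  (2.5, 4.5, 300°): beam 1 = 1.5529 ≠ 4.6587 ✗
  (2.5, 1.5, 285°): beam 1 = 1.7321 ≠ 4.6587 ✗
  (5.5, 5.5, 165°): beam 1 = 1.0000 ≠ 4.6587 ✗
  …
  (5.5, 5.5, 330°): r_1=4.6587, r_2=3.0000, r_3=4.6587, r_4=1.7321, r_5=1.5529, r_6=0.5774, r_7=0.5176 — all match ✓
Unique over the lattice → pose = (5.5, 5.5, 330°).

(x, y, θ) = (5.5, 5.5, 330°)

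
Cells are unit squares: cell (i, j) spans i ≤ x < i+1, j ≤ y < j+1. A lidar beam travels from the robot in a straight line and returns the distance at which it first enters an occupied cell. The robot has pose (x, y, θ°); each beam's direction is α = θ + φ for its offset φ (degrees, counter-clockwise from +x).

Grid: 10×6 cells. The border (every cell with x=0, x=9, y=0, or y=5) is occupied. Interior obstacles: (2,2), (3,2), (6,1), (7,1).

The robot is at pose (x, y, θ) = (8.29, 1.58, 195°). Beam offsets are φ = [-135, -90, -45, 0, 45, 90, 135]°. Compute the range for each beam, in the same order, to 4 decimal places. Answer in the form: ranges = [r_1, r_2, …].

ranges = [1.4200, 3.5406, 0.3349, 0.3002, 0.5800, 0.6005, 0.8198]

beam 1: φ=-135°, α=60°
  direction (0.5000, 0.8660); cell (8,1); t to first gridline: x 1.4200, y 0.4850 (then +2.0000 / +1.1547)
    (8,2) via y @ 0.4850
    (9,2) via x @ 1.4200  # hit
  → r_1 = 1.4200
beam 2: φ=-90°, α=105°
  direction (-0.2588, 0.9659); cell (8,1); t to first gridline: x 1.1205, y 0.4348 (then +3.8637 / +1.0353)
    (8,2) via y @ 0.4348
    (7,2) via x @ 1.1205
    (7,3) via y @ 1.4701
    (7,4) via y @ 2.5054
    (7,5) via y @ 3.5406  # hit
  → r_2 = 3.5406
beam 3: φ=-45°, α=150°
  direction (-0.8660, 0.5000); cell (8,1); t to first gridline: x 0.3349, y 0.8400 (then +1.1547 / +2.0000)
    (7,1) via x @ 0.3349  # hit
  → r_3 = 0.3349
beam 4: φ=0°, α=195°
  direction (-0.9659, -0.2588); cell (8,1); t to first gridline: x 0.3002, y 2.2409 (then +1.0353 / +3.8637)
    (7,1) via x @ 0.3002  # hit
  → r_4 = 0.3002
beam 5: φ=45°, α=240°
  direction (-0.5000, -0.8660); cell (8,1); t to first gridline: x 0.5800, y 0.6697 (then +2.0000 / +1.1547)
    (7,1) via x @ 0.5800  # hit
  → r_5 = 0.5800
beam 6: φ=90°, α=285°
  direction (0.2588, -0.9659); cell (8,1); t to first gridline: x 2.7432, y 0.6005 (then +3.8637 / +1.0353)
    (8,0) via y @ 0.6005  # hit
  → r_6 = 0.6005
beam 7: φ=135°, α=330°
  direction (0.8660, -0.5000); cell (8,1); t to first gridline: x 0.8198, y 1.1600 (then +1.1547 / +2.0000)
    (9,1) via x @ 0.8198  # hit
  → r_7 = 0.8198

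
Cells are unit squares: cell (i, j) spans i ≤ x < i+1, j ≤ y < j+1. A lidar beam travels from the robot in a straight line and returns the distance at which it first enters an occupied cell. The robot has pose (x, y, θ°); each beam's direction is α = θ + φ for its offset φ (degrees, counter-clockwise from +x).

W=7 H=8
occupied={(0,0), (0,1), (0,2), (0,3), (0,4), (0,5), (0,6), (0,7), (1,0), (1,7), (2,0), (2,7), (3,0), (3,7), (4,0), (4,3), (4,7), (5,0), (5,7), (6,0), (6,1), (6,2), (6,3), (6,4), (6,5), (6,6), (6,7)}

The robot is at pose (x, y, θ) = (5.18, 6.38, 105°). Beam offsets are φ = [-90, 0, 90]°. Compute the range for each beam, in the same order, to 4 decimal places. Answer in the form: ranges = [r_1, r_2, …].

beam 1: φ=-90°, α=15°
  d=(0.9659,0.2588)  start (5,6)  tX=0.8489 tY=2.3955  stride 1/|dx|=1.0353 1/|dy|=3.8637
    cross x-line → (6,6), t=0.8489 (wall)
  → r_1 = 0.8489
beam 2: φ=0°, α=105°
  d=(-0.2588,0.9659)  start (5,6)  tX=0.6955 tY=0.6419  stride 1/|dx|=3.8637 1/|dy|=1.0353
    cross y-line → (5,7), t=0.6419 (wall)
  → r_2 = 0.6419
beam 3: φ=90°, α=195°
  d=(-0.9659,-0.2588)  start (5,6)  tX=0.1863 tY=1.4682  stride 1/|dx|=1.0353 1/|dy|=3.8637
    cross x-line → (4,6), t=0.1863
    cross x-line → (3,6), t=1.2216
    cross y-line → (3,5), t=1.4682
    cross x-line → (2,5), t=2.2569
    cross x-line → (1,5), t=3.2922
    cross x-line → (0,5), t=4.3275 (wall)
  → r_3 = 4.3275

ranges = [0.8489, 0.6419, 4.3275]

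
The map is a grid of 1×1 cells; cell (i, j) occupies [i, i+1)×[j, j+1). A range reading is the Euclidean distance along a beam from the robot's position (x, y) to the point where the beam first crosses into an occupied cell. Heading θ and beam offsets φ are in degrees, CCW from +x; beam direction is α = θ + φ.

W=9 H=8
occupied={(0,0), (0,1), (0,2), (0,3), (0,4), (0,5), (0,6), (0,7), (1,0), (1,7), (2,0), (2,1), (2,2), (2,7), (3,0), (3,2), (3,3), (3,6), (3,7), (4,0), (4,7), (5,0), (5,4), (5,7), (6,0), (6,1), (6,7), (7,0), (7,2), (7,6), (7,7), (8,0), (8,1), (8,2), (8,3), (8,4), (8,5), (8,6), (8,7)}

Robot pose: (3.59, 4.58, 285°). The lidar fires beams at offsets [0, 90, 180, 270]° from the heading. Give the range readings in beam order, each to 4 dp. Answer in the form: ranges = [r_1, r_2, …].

beam 1: φ=0°, α=285°
  cosα=0.2588 sinα=-0.9659 | (3,4) | tMaxX 1.5841 tMaxY 0.6005 | tΔX 3.8637 tΔY 1.0353
    t=0.6005 [y] (3,3) — stop
  → r_1 = 0.6005
beam 2: φ=90°, α=15°
  cosα=0.9659 sinα=0.2588 | (3,4) | tMaxX 0.4245 tMaxY 1.6228 | tΔX 1.0353 tΔY 3.8637
    t=0.4245 [x] (4,4)
    t=1.4597 [x] (5,4) — stop
  → r_2 = 1.4597
beam 3: φ=180°, α=105°
  cosα=-0.2588 sinα=0.9659 | (3,4) | tMaxX 2.2796 tMaxY 0.4348 | tΔX 3.8637 tΔY 1.0353
    t=0.4348 [y] (3,5)
    t=1.4701 [y] (3,6) — stop
  → r_3 = 1.4701
beam 4: φ=270°, α=195°
  cosα=-0.9659 sinα=-0.2588 | (3,4) | tMaxX 0.6108 tMaxY 2.2409 | tΔX 1.0353 tΔY 3.8637
    t=0.6108 [x] (2,4)
    t=1.6461 [x] (1,4)
    t=2.2409 [y] (1,3)
    t=2.6814 [x] (0,3) — stop
  → r_4 = 2.6814

ranges = [0.6005, 1.4597, 1.4701, 2.6814]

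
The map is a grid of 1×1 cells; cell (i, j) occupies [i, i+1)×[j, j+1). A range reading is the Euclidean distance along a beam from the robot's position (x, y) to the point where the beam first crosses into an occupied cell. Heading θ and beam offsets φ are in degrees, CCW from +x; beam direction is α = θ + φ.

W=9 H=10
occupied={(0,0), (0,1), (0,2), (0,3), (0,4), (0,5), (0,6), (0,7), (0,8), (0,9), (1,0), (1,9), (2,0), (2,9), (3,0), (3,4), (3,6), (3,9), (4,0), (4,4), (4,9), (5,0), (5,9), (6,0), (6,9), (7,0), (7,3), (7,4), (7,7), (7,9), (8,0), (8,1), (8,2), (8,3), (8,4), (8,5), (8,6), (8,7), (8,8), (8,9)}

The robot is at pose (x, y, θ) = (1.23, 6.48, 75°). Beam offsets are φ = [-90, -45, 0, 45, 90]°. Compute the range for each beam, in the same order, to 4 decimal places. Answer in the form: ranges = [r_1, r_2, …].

beam 1: φ=-90°, α=345°
  dir = (cos 345°, sin 345°) = (0.9659, -0.2588); from cell (1,6)
  next x-line at t=0.7972, next y-line at t=1.8546; Δt_x=1.0353, Δt_y=3.8637
    x: enter (2,6) at t=0.7972
    x: enter (3,6) at t=1.8324 ← occupied
  → r_1 = 1.8324
beam 2: φ=-45°, α=30°
  dir = (cos 30°, sin 30°) = (0.8660, 0.5000); from cell (1,6)
  next x-line at t=0.8891, next y-line at t=1.0400; Δt_x=1.1547, Δt_y=2.0000
    x: enter (2,6) at t=0.8891
    y: enter (2,7) at t=1.0400
    x: enter (3,7) at t=2.0438
    y: enter (3,8) at t=3.0400
    x: enter (4,8) at t=3.1985
    x: enter (5,8) at t=4.3532
    y: enter (5,9) at t=5.0400 ← occupied
  → r_2 = 5.0400
beam 3: φ=0°, α=75°
  dir = (cos 75°, sin 75°) = (0.2588, 0.9659); from cell (1,6)
  next x-line at t=2.9751, next y-line at t=0.5383; Δt_x=3.8637, Δt_y=1.0353
    y: enter (1,7) at t=0.5383
    y: enter (1,8) at t=1.5736
    y: enter (1,9) at t=2.6089 ← occupied
  → r_3 = 2.6089
beam 4: φ=45°, α=120°
  dir = (cos 120°, sin 120°) = (-0.5000, 0.8660); from cell (1,6)
  next x-line at t=0.4600, next y-line at t=0.6004; Δt_x=2.0000, Δt_y=1.1547
    x: enter (0,6) at t=0.4600 ← occupied
  → r_4 = 0.4600
beam 5: φ=90°, α=165°
  dir = (cos 165°, sin 165°) = (-0.9659, 0.2588); from cell (1,6)
  next x-line at t=0.2381, next y-line at t=2.0091; Δt_x=1.0353, Δt_y=3.8637
    x: enter (0,6) at t=0.2381 ← occupied
  → r_5 = 0.2381

ranges = [1.8324, 5.0400, 2.6089, 0.4600, 0.2381]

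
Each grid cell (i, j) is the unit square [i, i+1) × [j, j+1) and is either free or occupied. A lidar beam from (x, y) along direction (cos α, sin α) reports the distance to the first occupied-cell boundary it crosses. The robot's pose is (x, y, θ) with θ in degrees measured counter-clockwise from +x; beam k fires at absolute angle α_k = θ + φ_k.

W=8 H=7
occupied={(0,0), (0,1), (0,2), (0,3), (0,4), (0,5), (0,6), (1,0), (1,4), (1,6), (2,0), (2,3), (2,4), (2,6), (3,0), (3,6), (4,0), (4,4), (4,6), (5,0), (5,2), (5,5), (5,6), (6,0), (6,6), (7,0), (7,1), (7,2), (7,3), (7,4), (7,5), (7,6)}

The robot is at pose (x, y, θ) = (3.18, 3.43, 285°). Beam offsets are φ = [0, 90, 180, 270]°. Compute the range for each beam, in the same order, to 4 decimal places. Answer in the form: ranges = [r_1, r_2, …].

beam 1: φ=0°, α=285°
  dir = (cos 285°, sin 285°) = (0.2588, -0.9659); from cell (3,3)
  next x-line at t=3.1682, next y-line at t=0.4452; Δt_x=3.8637, Δt_y=1.0353
    y: enter (3,2) at t=0.4452
    y: enter (3,1) at t=1.4804
    y: enter (3,0) at t=2.5157 ← occupied
  → r_1 = 2.5157
beam 2: φ=90°, α=15°
  dir = (cos 15°, sin 15°) = (0.9659, 0.2588); from cell (3,3)
  next x-line at t=0.8489, next y-line at t=2.2023; Δt_x=1.0353, Δt_y=3.8637
    x: enter (4,3) at t=0.8489
    x: enter (5,3) at t=1.8842
    y: enter (5,4) at t=2.2023
    x: enter (6,4) at t=2.9195
    x: enter (7,4) at t=3.9548 ← occupied
  → r_2 = 3.9548
beam 3: φ=180°, α=105°
  dir = (cos 105°, sin 105°) = (-0.2588, 0.9659); from cell (3,3)
  next x-line at t=0.6955, next y-line at t=0.5901; Δt_x=3.8637, Δt_y=1.0353
    y: enter (3,4) at t=0.5901
    x: enter (2,4) at t=0.6955 ← occupied
  → r_3 = 0.6955
beam 4: φ=270°, α=195°
  dir = (cos 195°, sin 195°) = (-0.9659, -0.2588); from cell (3,3)
  next x-line at t=0.1863, next y-line at t=1.6614; Δt_x=1.0353, Δt_y=3.8637
    x: enter (2,3) at t=0.1863 ← occupied
  → r_4 = 0.1863

ranges = [2.5157, 3.9548, 0.6955, 0.1863]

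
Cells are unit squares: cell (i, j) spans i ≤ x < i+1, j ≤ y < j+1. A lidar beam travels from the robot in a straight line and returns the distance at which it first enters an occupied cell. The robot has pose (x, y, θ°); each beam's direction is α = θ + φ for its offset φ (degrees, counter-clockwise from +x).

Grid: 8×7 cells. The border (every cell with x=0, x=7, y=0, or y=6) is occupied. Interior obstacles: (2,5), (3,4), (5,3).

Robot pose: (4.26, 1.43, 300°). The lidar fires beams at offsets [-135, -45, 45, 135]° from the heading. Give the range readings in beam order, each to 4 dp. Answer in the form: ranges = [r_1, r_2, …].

ranges = [3.3750, 0.4452, 1.6614, 4.7312]

beam 1: φ=-135°, α=165°
  cosα=-0.9659 sinα=0.2588 | (4,1) | tMaxX 0.2692 tMaxY 2.2023 | tΔX 1.0353 tΔY 3.8637
    t=0.2692 [x] (3,1)
    t=1.3044 [x] (2,1)
    t=2.2023 [y] (2,2)
    t=2.3397 [x] (1,2)
    t=3.3750 [x] (0,2) — stop
  → r_1 = 3.3750
beam 2: φ=-45°, α=255°
  cosα=-0.2588 sinα=-0.9659 | (4,1) | tMaxX 1.0046 tMaxY 0.4452 | tΔX 3.8637 tΔY 1.0353
    t=0.4452 [y] (4,0) — stop
  → r_2 = 0.4452
beam 3: φ=45°, α=345°
  cosα=0.9659 sinα=-0.2588 | (4,1) | tMaxX 0.7661 tMaxY 1.6614 | tΔX 1.0353 tΔY 3.8637
    t=0.7661 [x] (5,1)
    t=1.6614 [y] (5,0) — stop
  → r_3 = 1.6614
beam 4: φ=135°, α=75°
  cosα=0.2588 sinα=0.9659 | (4,1) | tMaxX 2.8591 tMaxY 0.5901 | tΔX 3.8637 tΔY 1.0353
    t=0.5901 [y] (4,2)
    t=1.6254 [y] (4,3)
    t=2.6607 [y] (4,4)
    t=2.8591 [x] (5,4)
    t=3.6959 [y] (5,5)
    t=4.7312 [y] (5,6) — stop
  → r_4 = 4.7312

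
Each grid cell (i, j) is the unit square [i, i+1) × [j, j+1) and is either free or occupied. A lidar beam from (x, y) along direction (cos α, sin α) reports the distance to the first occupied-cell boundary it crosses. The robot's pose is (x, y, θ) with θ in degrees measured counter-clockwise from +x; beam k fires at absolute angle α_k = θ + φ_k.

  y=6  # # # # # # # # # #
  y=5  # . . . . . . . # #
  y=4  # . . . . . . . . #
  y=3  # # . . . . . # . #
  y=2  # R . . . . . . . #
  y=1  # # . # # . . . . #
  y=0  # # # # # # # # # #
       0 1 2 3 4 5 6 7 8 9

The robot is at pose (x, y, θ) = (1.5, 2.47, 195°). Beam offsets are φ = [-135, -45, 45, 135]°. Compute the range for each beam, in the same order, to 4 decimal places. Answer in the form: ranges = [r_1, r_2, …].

beam 1: φ=-135°, α=60°
  d=(0.5000,0.8660)  start (1,2)  tX=1.0000 tY=0.6120  stride 1/|dx|=2.0000 1/|dy|=1.1547
    cross y-line → (1,3), t=0.6120 (wall)
  → r_1 = 0.6120
beam 2: φ=-45°, α=150°
  d=(-0.8660,0.5000)  start (1,2)  tX=0.5774 tY=1.0600  stride 1/|dx|=1.1547 1/|dy|=2.0000
    cross x-line → (0,2), t=0.5774 (wall)
  → r_2 = 0.5774
beam 3: φ=45°, α=240°
  d=(-0.5000,-0.8660)  start (1,2)  tX=1.0000 tY=0.5427  stride 1/|dx|=2.0000 1/|dy|=1.1547
    cross y-line → (1,1), t=0.5427 (wall)
  → r_3 = 0.5427
beam 4: φ=135°, α=330°
  d=(0.8660,-0.5000)  start (1,2)  tX=0.5774 tY=0.9400  stride 1/|dx|=1.1547 1/|dy|=2.0000
    cross x-line → (2,2), t=0.5774
    cross y-line → (2,1), t=0.9400
    cross x-line → (3,1), t=1.7321 (wall)
  → r_4 = 1.7321

ranges = [0.6120, 0.5774, 0.5427, 1.7321]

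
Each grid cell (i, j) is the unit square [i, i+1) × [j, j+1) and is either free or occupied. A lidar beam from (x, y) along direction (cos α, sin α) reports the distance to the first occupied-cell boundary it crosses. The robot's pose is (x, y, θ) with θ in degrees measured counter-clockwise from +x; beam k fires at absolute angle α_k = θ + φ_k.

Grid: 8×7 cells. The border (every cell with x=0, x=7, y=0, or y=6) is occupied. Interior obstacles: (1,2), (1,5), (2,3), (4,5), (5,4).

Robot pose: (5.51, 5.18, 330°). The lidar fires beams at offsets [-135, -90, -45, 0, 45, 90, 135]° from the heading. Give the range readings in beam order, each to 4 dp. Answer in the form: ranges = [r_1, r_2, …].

beam 1: φ=-135°, α=195°
  dir = (cos 195°, sin 195°) = (-0.9659, -0.2588); from cell (5,5)
  next x-line at t=0.5280, next y-line at t=0.6955; Δt_x=1.0353, Δt_y=3.8637
    x: enter (4,5) at t=0.5280 ← occupied
  → r_1 = 0.5280
beam 2: φ=-90°, α=240°
  dir = (cos 240°, sin 240°) = (-0.5000, -0.8660); from cell (5,5)
  next x-line at t=1.0200, next y-line at t=0.2078; Δt_x=2.0000, Δt_y=1.1547
    y: enter (5,4) at t=0.2078 ← occupied
  → r_2 = 0.2078
beam 3: φ=-45°, α=285°
  dir = (cos 285°, sin 285°) = (0.2588, -0.9659); from cell (5,5)
  next x-line at t=1.8932, next y-line at t=0.1863; Δt_x=3.8637, Δt_y=1.0353
    y: enter (5,4) at t=0.1863 ← occupied
  → r_3 = 0.1863
beam 4: φ=0°, α=330°
  dir = (cos 330°, sin 330°) = (0.8660, -0.5000); from cell (5,5)
  next x-line at t=0.5658, next y-line at t=0.3600; Δt_x=1.1547, Δt_y=2.0000
    y: enter (5,4) at t=0.3600 ← occupied
  → r_4 = 0.3600
beam 5: φ=45°, α=15°
  dir = (cos 15°, sin 15°) = (0.9659, 0.2588); from cell (5,5)
  next x-line at t=0.5073, next y-line at t=3.1682; Δt_x=1.0353, Δt_y=3.8637
    x: enter (6,5) at t=0.5073
    x: enter (7,5) at t=1.5426 ← occupied
  → r_5 = 1.5426
beam 6: φ=90°, α=60°
  dir = (cos 60°, sin 60°) = (0.5000, 0.8660); from cell (5,5)
  next x-line at t=0.9800, next y-line at t=0.9469; Δt_x=2.0000, Δt_y=1.1547
    y: enter (5,6) at t=0.9469 ← occupied
  → r_6 = 0.9469
beam 7: φ=135°, α=105°
  dir = (cos 105°, sin 105°) = (-0.2588, 0.9659); from cell (5,5)
  next x-line at t=1.9705, next y-line at t=0.8489; Δt_x=3.8637, Δt_y=1.0353
    y: enter (5,6) at t=0.8489 ← occupied
  → r_7 = 0.8489

ranges = [0.5280, 0.2078, 0.1863, 0.3600, 1.5426, 0.9469, 0.8489]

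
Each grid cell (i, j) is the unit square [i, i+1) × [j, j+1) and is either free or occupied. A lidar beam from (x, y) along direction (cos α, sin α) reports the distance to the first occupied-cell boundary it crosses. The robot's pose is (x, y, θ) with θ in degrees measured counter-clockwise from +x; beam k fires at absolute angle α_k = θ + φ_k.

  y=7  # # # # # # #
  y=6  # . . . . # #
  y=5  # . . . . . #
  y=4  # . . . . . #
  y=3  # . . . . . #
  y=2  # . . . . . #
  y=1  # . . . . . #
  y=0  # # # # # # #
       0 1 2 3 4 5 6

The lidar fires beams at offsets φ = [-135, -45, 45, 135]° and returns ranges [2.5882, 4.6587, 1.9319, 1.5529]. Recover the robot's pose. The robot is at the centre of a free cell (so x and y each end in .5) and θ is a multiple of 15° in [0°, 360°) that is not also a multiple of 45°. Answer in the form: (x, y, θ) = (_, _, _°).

(x, y, θ) = (3.5, 5.5, 330°)

Candidates: 29 free-cell centres × 16 headings = 464 poses. Raycast each; keep the one whose scan matches to 4 dp.
  (3.5, 5.5, 60°): beam 1 = 4.6587 ≠ 2.5882 ✗
  (4.5, 5.5, 30°): beam 1 = 4.6587 ≠ 2.5882 ✗
  (4.5, 3.5, 300°): beam 1 = 3.6235 ≠ 2.5882 ✗
  …
  (3.5, 5.5, 330°): r_1=2.5882, r_2=4.6587, r_3=1.9319, r_4=1.5529 — all match ✓
Only this pose fits every beam.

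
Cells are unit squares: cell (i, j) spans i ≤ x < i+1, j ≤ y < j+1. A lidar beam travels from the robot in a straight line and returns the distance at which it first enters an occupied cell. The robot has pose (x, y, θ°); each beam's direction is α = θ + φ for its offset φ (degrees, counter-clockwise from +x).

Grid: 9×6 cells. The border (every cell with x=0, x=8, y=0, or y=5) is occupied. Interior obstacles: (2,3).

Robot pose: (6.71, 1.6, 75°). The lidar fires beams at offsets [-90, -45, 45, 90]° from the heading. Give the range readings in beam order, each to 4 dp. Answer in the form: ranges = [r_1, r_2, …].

beam 1: φ=-90°, α=345°
  d=(0.9659,-0.2588)  start (6,1)  tX=0.3002 tY=2.3182  stride 1/|dx|=1.0353 1/|dy|=3.8637
    cross x-line → (7,1), t=0.3002
    cross x-line → (8,1), t=1.3355 (wall)
  → r_1 = 1.3355
beam 2: φ=-45°, α=30°
  d=(0.8660,0.5000)  start (6,1)  tX=0.3349 tY=0.8000  stride 1/|dx|=1.1547 1/|dy|=2.0000
    cross x-line → (7,1), t=0.3349
    cross y-line → (7,2), t=0.8000
    cross x-line → (8,2), t=1.4896 (wall)
  → r_2 = 1.4896
beam 3: φ=45°, α=120°
  d=(-0.5000,0.8660)  start (6,1)  tX=1.4200 tY=0.4619  stride 1/|dx|=2.0000 1/|dy|=1.1547
    cross y-line → (6,2), t=0.4619
    cross x-line → (5,2), t=1.4200
    cross y-line → (5,3), t=1.6166
    cross y-line → (5,4), t=2.7713
    cross x-line → (4,4), t=3.4200
    cross y-line → (4,5), t=3.9260 (wall)
  → r_3 = 3.9260
beam 4: φ=90°, α=165°
  d=(-0.9659,0.2588)  start (6,1)  tX=0.7350 tY=1.5455  stride 1/|dx|=1.0353 1/|dy|=3.8637
    cross x-line → (5,1), t=0.7350
    cross y-line → (5,2), t=1.5455
    cross x-line → (4,2), t=1.7703
    cross x-line → (3,2), t=2.8056
    cross x-line → (2,2), t=3.8409
    cross x-line → (1,2), t=4.8762
    cross y-line → (1,3), t=5.4092
    cross x-line → (0,3), t=5.9114 (wall)
  → r_4 = 5.9114

ranges = [1.3355, 1.4896, 3.9260, 5.9114]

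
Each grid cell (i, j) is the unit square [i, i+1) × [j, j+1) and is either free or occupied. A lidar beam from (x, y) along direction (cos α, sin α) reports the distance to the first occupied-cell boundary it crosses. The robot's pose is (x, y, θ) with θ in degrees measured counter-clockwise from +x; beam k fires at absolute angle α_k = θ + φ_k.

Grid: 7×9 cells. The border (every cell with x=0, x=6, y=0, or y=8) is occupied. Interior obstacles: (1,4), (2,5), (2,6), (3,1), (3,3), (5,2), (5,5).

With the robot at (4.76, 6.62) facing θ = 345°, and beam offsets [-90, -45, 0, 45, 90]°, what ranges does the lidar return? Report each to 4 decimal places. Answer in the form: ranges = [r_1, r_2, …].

ranges = [2.9364, 0.7159, 1.2837, 1.4318, 1.4287]

beam 1: φ=-90°, α=255°
  dir = (cos 255°, sin 255°) = (-0.2588, -0.9659); from cell (4,6)
  next x-line at t=2.9364, next y-line at t=0.6419; Δt_x=3.8637, Δt_y=1.0353
    y: enter (4,5) at t=0.6419
    y: enter (4,4) at t=1.6771
    y: enter (4,3) at t=2.7124
    x: enter (3,3) at t=2.9364 ← occupied
  → r_1 = 2.9364
beam 2: φ=-45°, α=300°
  dir = (cos 300°, sin 300°) = (0.5000, -0.8660); from cell (4,6)
  next x-line at t=0.4800, next y-line at t=0.7159; Δt_x=2.0000, Δt_y=1.1547
    x: enter (5,6) at t=0.4800
    y: enter (5,5) at t=0.7159 ← occupied
  → r_2 = 0.7159
beam 3: φ=0°, α=345°
  dir = (cos 345°, sin 345°) = (0.9659, -0.2588); from cell (4,6)
  next x-line at t=0.2485, next y-line at t=2.3955; Δt_x=1.0353, Δt_y=3.8637
    x: enter (5,6) at t=0.2485
    x: enter (6,6) at t=1.2837 ← occupied
  → r_3 = 1.2837
beam 4: φ=45°, α=30°
  dir = (cos 30°, sin 30°) = (0.8660, 0.5000); from cell (4,6)
  next x-line at t=0.2771, next y-line at t=0.7600; Δt_x=1.1547, Δt_y=2.0000
    x: enter (5,6) at t=0.2771
    y: enter (5,7) at t=0.7600
    x: enter (6,7) at t=1.4318 ← occupied
  → r_4 = 1.4318
beam 5: φ=90°, α=75°
  dir = (cos 75°, sin 75°) = (0.2588, 0.9659); from cell (4,6)
  next x-line at t=0.9273, next y-line at t=0.3934; Δt_x=3.8637, Δt_y=1.0353
    y: enter (4,7) at t=0.3934
    x: enter (5,7) at t=0.9273
    y: enter (5,8) at t=1.4287 ← occupied
  → r_5 = 1.4287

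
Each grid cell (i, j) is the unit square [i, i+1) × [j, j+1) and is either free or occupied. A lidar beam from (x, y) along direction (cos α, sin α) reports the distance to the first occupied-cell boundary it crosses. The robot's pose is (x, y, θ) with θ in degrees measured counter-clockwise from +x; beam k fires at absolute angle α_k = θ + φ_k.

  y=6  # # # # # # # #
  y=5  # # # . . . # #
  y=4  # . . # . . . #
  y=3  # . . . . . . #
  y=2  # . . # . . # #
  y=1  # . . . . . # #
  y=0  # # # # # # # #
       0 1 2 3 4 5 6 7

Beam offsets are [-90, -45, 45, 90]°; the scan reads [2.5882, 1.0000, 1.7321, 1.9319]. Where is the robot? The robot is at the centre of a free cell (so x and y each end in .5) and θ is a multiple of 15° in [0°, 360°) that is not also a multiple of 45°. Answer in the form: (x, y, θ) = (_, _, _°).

Candidates: 23 free-cell centres × 16 headings = 368 poses. Raycast each; keep the one whose scan matches to 4 dp.
  (2.5, 1.5, 330°): beam 1 = 0.5774 ≠ 2.5882 ✗
  (6.5, 4.5, 15°): beam 1 = 1.5529 ≠ 2.5882 ✗
  (6.5, 4.5, 30°): beam 1 = 1.0000 ≠ 2.5882 ✗
  (3.5, 5.5, 120°): beam 1 = 1.0000 ≠ 2.5882 ✗
  (1.5, 3.5, 105°): beam 1 = 1.9319 ≠ 2.5882 ✗
  …
  (5.5, 3.5, 345°): r_1=2.5882, r_2=1.0000, r_3=1.7321, r_4=1.9319 — all match ✓
Unique over the lattice → pose = (5.5, 3.5, 345°).

(x, y, θ) = (5.5, 3.5, 345°)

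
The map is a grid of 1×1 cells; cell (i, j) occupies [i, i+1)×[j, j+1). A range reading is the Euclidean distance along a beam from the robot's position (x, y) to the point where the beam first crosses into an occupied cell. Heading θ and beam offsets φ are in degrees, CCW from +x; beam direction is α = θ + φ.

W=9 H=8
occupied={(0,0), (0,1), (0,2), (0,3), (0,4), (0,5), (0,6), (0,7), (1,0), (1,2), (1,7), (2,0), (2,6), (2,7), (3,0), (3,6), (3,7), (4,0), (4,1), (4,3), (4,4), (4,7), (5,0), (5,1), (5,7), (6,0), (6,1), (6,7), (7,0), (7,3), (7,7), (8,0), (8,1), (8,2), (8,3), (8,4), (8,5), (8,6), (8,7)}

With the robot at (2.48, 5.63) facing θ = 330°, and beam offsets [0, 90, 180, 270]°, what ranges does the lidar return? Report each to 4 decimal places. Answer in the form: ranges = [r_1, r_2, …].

ranges = [1.7551, 0.4272, 1.7090, 2.9600]

beam 1: φ=0°, α=330°
  d=(0.8660,-0.5000)  start (2,5)  tX=0.6004 tY=1.2600  stride 1/|dx|=1.1547 1/|dy|=2.0000
    cross x-line → (3,5), t=0.6004
    cross y-line → (3,4), t=1.2600
    cross x-line → (4,4), t=1.7551 (wall)
  → r_1 = 1.7551
beam 2: φ=90°, α=60°
  d=(0.5000,0.8660)  start (2,5)  tX=1.0400 tY=0.4272  stride 1/|dx|=2.0000 1/|dy|=1.1547
    cross y-line → (2,6), t=0.4272 (wall)
  → r_2 = 0.4272
beam 3: φ=180°, α=150°
  d=(-0.8660,0.5000)  start (2,5)  tX=0.5543 tY=0.7400  stride 1/|dx|=1.1547 1/|dy|=2.0000
    cross x-line → (1,5), t=0.5543
    cross y-line → (1,6), t=0.7400
    cross x-line → (0,6), t=1.7090 (wall)
  → r_3 = 1.7090
beam 4: φ=270°, α=240°
  d=(-0.5000,-0.8660)  start (2,5)  tX=0.9600 tY=0.7275  stride 1/|dx|=2.0000 1/|dy|=1.1547
    cross y-line → (2,4), t=0.7275
    cross x-line → (1,4), t=0.9600
    cross y-line → (1,3), t=1.8822
    cross x-line → (0,3), t=2.9600 (wall)
  → r_4 = 2.9600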